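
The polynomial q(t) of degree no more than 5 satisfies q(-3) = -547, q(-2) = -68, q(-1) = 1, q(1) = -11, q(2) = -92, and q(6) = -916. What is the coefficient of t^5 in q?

Write q(t) = at^5 + bt^4 + ct^3 + dt^2 + et + k. Substituting each data point gives a linear system:
  -243a + 81b - 27c + 9d - 3e + k = -547
  -32a + 16b - 8c + 4d - 2e + k = -68
  -a + b - c + d - e + k = 1
  a + b + c + d + e + k = -11
  32a + 16b + 8c + 4d + 2e + k = -92
  7776a + 1296b + 216c + 36d + 6e + k = -916
Solving the system yields a = 1, b = -6, c = -5, d = 5, e = -2, k = -4.
So q(t) = t^5 - 6t^4 - 5t^3 + 5t^2 - 2t - 4.
The leading coefficient is 1.

1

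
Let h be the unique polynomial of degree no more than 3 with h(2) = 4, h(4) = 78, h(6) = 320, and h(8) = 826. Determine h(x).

h(x) = 2x^3 - 3x^2 - x + 2

Using the Lagrange interpolation formula with nodes 2, 4, 6, 8:
  L_0(x) = (x - 4)(x - 6)(x - 8) / -48
  L_1(x) = (x - 2)(x - 6)(x - 8) / 16
  L_2(x) = (x - 2)(x - 4)(x - 8) / -16
  L_3(x) = (x - 2)(x - 4)(x - 6) / 48
Then h(x) = 4·L_0(x) + 78·L_1(x) + 320·L_2(x) + 826·L_3(x).
Expanding and collecting terms gives h(x) = 2x^3 - 3x^2 - x + 2.
Check: h(8) = 826. ✓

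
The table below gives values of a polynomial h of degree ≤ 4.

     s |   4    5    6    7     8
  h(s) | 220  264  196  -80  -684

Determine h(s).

Write h(s) = as^4 + bs^3 + cs^2 + ds + e. Substituting each data point gives a linear system:
  256a + 64b + 16c + 4d + e = 220
  625a + 125b + 25c + 5d + e = 264
  1296a + 216b + 36c + 6d + e = 196
  2401a + 343b + 49c + 7d + e = -80
  4096a + 512b + 64c + 8d + e = -684
Solving the system yields a = -1, b = 6, c = 5, d = 2, e = 4.
So h(s) = -s⁴ + 6s³ + 5s² + 2s + 4.
Check: h(4) = 220. ✓

h(s) = -s^4 + 6s^3 + 5s^2 + 2s + 4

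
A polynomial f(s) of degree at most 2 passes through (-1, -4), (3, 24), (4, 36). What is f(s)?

f(s) = s^2 + 5s

Using the Lagrange interpolation formula with nodes -1, 3, 4:
  L_0(s) = (s - 3)(s - 4) / 20
  L_1(s) = (s + 1)(s - 4) / -4
  L_2(s) = (s + 1)(s - 3) / 5
Then f(s) = -4·L_0(s) + 24·L_1(s) + 36·L_2(s).
Expanding and collecting terms gives f(s) = s^2 + 5s.
Check: f(3) = 24. ✓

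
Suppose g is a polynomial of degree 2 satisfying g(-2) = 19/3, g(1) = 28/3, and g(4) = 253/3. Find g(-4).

133/3

Using the Lagrange interpolation formula with nodes -2, 1, 4:
  L_0(s) = (s - 1)(s - 4) / 18
  L_1(s) = (s + 2)(s - 4) / -9
  L_2(s) = (s + 2)(s - 1) / 18
Then g(s) = 19/3·L_0(s) + 28/3·L_1(s) + 253/3·L_2(s).
Expanding and collecting terms gives g(s) = 4s² + 5s + 1/3.
Evaluating at s = -4: g(-4) = 133/3.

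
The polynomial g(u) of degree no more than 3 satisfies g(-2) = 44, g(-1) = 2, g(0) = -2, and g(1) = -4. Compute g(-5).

758

Write g(u) = au^3 + bu^2 + cu + d. Substituting each data point gives a linear system:
  -8a + 4b - 2c + d = 44
  -a + b - c + d = 2
  d = -2
  a + b + c + d = -4
Solving the system yields a = -6, b = 1, c = 3, d = -2.
So g(u) = -6u^3 + u^2 + 3u - 2.
Then g(-5) = 758.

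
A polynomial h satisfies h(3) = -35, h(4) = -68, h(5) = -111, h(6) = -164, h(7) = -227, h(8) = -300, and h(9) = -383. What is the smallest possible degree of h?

Forward differences of the values at x = 3, 4, 5, 6, 7, 8, 9:
  h  : -35  -68  -111  -164  -227  -300  -383
  Δ  : -33  -43  -53  -63  -73  -83
  Δ^2: -10  -10  -10  -10  -10
  Δ^3: 0  0  0  0
  Δ^4: 0  0  0
  Δ^5: 0  0
  Δ^6: 0
The second differences are constant (-10) and nonzero, while all higher differences vanish, so the minimal degree is 2.

2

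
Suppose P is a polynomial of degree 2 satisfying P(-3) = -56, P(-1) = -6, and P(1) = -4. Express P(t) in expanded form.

Write P(t) = at^2 + bt + c. Substituting each data point gives a linear system:
  9a - 3b + c = -56
  a - b + c = -6
  a + b + c = -4
Solving the system yields a = -6, b = 1, c = 1.
So P(t) = -6t^2 + t + 1.
Check: P(-3) = -56. ✓

P(t) = -6t^2 + t + 1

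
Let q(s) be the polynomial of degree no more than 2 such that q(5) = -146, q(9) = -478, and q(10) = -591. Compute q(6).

-211

Using the Lagrange interpolation formula with nodes 5, 9, 10:
  L_0(s) = (s - 9)(s - 10) / 20
  L_1(s) = (s - 5)(s - 10) / -4
  L_2(s) = (s - 5)(s - 9) / 5
Then q(s) = -146·L_0(s) - 478·L_1(s) - 591·L_2(s).
Expanding and collecting terms gives q(s) = -6s^2 + s - 1.
Evaluating at s = 6: q(6) = -211.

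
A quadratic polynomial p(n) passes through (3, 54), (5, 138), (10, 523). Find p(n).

Write p(n) = an^2 + bn + c. Substituting each data point gives a linear system:
  9a + 3b + c = 54
  25a + 5b + c = 138
  100a + 10b + c = 523
Solving the system yields a = 5, b = 2, c = 3.
So p(n) = 5n^2 + 2n + 3.
Check: p(3) = 54. ✓

p(n) = 5n^2 + 2n + 3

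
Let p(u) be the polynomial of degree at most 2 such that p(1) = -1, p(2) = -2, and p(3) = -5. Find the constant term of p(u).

-2

Write p(u) = au^2 + bu + c. Substituting each data point gives a linear system:
  a + b + c = -1
  4a + 2b + c = -2
  9a + 3b + c = -5
Solving the system yields a = -1, b = 2, c = -2.
So p(u) = -u^2 + 2u - 2.
The constant term is -2.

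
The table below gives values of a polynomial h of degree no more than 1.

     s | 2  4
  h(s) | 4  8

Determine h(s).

Write h(s) = as + b. Substituting each data point gives a linear system:
  2a + b = 4
  4a + b = 8
Solving the system yields a = 2, b = 0.
So h(s) = 2s.
Check: h(4) = 8. ✓

h(s) = 2s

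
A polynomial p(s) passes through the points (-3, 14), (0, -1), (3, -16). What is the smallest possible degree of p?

1

Forward differences of the values at s = -3, 0, 3:
  p  : 14  -1  -16
  Δ  : -15  -15
  Δ^2: 0
The first differences are constant (-15) and nonzero, while all higher differences vanish, so the minimal degree is 1.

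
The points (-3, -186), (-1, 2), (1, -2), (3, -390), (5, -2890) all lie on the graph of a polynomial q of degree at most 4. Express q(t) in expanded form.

q(t) = -4t^4 - 4t^3 + 4t^2 + 2t

Using the Lagrange interpolation formula with nodes -3, -1, 1, 3, 5:
  L_0(t) = (t + 1)(t - 1)(t - 3)(t - 5) / 384
  L_1(t) = (t + 3)(t - 1)(t - 3)(t - 5) / -96
  L_2(t) = (t + 3)(t + 1)(t - 3)(t - 5) / 64
  L_3(t) = (t + 3)(t + 1)(t - 1)(t - 5) / -96
  L_4(t) = (t + 3)(t + 1)(t - 1)(t - 3) / 384
Then q(t) = -186·L_0(t) + 2·L_1(t) - 2·L_2(t) - 390·L_3(t) - 2890·L_4(t).
Expanding and collecting terms gives q(t) = -4t^4 - 4t^3 + 4t^2 + 2t.
Check: q(-3) = -186. ✓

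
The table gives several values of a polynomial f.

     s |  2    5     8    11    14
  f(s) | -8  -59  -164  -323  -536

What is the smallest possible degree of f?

Forward differences of the values at s = 2, 5, 8, 11, 14:
  f  : -8  -59  -164  -323  -536
  Δ  : -51  -105  -159  -213
  Δ^2: -54  -54  -54
  Δ^3: 0  0
  Δ^4: 0
The second differences are constant (-54) and nonzero, while all higher differences vanish, so the minimal degree is 2.

2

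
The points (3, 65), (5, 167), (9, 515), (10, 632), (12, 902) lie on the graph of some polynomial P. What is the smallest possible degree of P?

2

Divided differences on the nodes 3, 5, 9, 10, 12:
  order 0: 65  167  515  632  902
  order 1: 51  87  117  135
  order 2: 6  6  6
  order 3: 0  0
  order 4: 0
The order-2 divided differences are all 6 (nonzero) and every higher order vanishes, so the data lies on a polynomial of degree exactly 2.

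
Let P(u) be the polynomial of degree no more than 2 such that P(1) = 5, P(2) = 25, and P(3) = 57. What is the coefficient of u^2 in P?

6

Write P(u) = au^2 + bu + c. Substituting each data point gives a linear system:
  a + b + c = 5
  4a + 2b + c = 25
  9a + 3b + c = 57
Solving the system yields a = 6, b = 2, c = -3.
So P(u) = 6u^2 + 2u - 3.
The leading coefficient is 6.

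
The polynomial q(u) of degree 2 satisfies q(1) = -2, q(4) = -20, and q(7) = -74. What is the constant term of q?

-4

Write q(u) = au^2 + bu + c. Substituting each data point gives a linear system:
  a + b + c = -2
  16a + 4b + c = -20
  49a + 7b + c = -74
Solving the system yields a = -2, b = 4, c = -4.
So q(u) = -2u^2 + 4u - 4.
The constant term is -4.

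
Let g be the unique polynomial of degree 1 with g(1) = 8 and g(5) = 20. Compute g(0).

Using the Lagrange interpolation formula with nodes 1, 5:
  L_0(x) = (x - 5) / -4
  L_1(x) = (x - 1) / 4
Then g(x) = 8·L_0(x) + 20·L_1(x).
Expanding and collecting terms gives g(x) = 3x + 5.
Evaluating at x = 0: g(0) = 5.

5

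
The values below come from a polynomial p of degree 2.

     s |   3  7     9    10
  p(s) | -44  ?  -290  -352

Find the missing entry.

-184

The 3 known points determine the degree-2 polynomial uniquely.
Write p(s) = as^2 + bs + c. Substituting each data point gives a linear system:
  9a + 3b + c = -44
  81a + 9b + c = -290
  100a + 10b + c = -352
Solving the system yields a = -3, b = -5, c = -2.
So p(s) = -3s² - 5s - 2.
Then p(7) = -184.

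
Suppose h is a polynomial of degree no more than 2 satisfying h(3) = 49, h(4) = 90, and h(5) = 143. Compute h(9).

475

Forward differences of the values at u = 3, 4, 5:
  h  : 49  90  143
  Δ  : 41  53
  Δ^2: 12
The second differences are constant, confirming degree 2.
Interpolating (Newton forward form) and evaluating at u = 9 gives h(9) = 475.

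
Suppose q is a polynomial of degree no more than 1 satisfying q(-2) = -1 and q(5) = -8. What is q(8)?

-11

Write q(n) = an + b. Substituting each data point gives a linear system:
  -2a + b = -1
  5a + b = -8
Solving the system yields a = -1, b = -3.
So q(n) = -n - 3.
Then q(8) = -11.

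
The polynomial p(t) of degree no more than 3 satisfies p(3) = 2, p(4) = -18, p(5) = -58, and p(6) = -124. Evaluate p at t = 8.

Write p(t) = at^3 + bt^2 + ct + d. Substituting each data point gives a linear system:
  27a + 9b + 3c + d = 2
  64a + 16b + 4c + d = -18
  125a + 25b + 5c + d = -58
  216a + 36b + 6c + d = -124
Solving the system yields a = -1, b = 2, c = 3, d = 2.
So p(t) = -t^3 + 2t^2 + 3t + 2.
Then p(8) = -358.

-358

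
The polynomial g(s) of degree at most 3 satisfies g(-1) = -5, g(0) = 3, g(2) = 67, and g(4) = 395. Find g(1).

Using the Lagrange interpolation formula with nodes -1, 0, 2, 4:
  L_0(s) = s(s - 2)(s - 4) / -15
  L_1(s) = (s + 1)(s - 2)(s - 4) / 8
  L_2(s) = (s + 1)s(s - 4) / -12
  L_3(s) = (s + 1)s(s - 2) / 40
Then g(s) = -5·L_0(s) + 3·L_1(s) + 67·L_2(s) + 395·L_3(s).
Expanding and collecting terms gives g(s) = 5s^3 + 3s^2 + 6s + 3.
Evaluating at s = 1: g(1) = 17.

17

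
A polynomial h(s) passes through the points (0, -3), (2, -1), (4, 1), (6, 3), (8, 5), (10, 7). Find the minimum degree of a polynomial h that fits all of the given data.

1

Forward differences of the values at s = 0, 2, 4, 6, 8, 10:
  h  : -3  -1  1  3  5  7
  Δ  : 2  2  2  2  2
  Δ^2: 0  0  0  0
  Δ^3: 0  0  0
  Δ^4: 0  0
  Δ^5: 0
The first differences are constant (2) and nonzero, while all higher differences vanish, so the minimal degree is 1.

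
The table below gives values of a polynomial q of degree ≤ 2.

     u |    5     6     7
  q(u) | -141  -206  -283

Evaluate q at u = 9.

Write q(u) = au^2 + bu + c. Substituting each data point gives a linear system:
  25a + 5b + c = -141
  36a + 6b + c = -206
  49a + 7b + c = -283
Solving the system yields a = -6, b = 1, c = 4.
So q(u) = -6u^2 + u + 4.
Then q(9) = -473.

-473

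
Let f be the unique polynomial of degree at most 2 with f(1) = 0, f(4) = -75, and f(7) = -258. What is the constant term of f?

Write f(x) = ax^2 + bx + c. Substituting each data point gives a linear system:
  a + b + c = 0
  16a + 4b + c = -75
  49a + 7b + c = -258
Solving the system yields a = -6, b = 5, c = 1.
So f(x) = -6x² + 5x + 1.
The constant term is 1.

1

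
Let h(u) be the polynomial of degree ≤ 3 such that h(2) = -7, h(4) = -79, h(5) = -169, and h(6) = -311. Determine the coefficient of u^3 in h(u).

-2

Write h(u) = au^3 + bu^2 + cu + d. Substituting each data point gives a linear system:
  8a + 4b + 2c + d = -7
  64a + 16b + 4c + d = -79
  125a + 25b + 5c + d = -169
  216a + 36b + 6c + d = -311
Solving the system yields a = -2, b = 4, c = -4, d = 1.
So h(u) = -2u³ + 4u² - 4u + 1.
The leading coefficient is -2.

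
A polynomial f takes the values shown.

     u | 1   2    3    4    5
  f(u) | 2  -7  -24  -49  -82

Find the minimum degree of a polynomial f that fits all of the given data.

Forward differences of the values at u = 1, 2, 3, 4, 5:
  f  : 2  -7  -24  -49  -82
  Δ  : -9  -17  -25  -33
  Δ^2: -8  -8  -8
  Δ^3: 0  0
  Δ^4: 0
The second differences are constant (-8) and nonzero, while all higher differences vanish, so the minimal degree is 2.

2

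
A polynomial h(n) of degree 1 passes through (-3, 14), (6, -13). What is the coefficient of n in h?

-3

Write h(n) = an + b. Substituting each data point gives a linear system:
  -3a + b = 14
  6a + b = -13
Solving the system yields a = -3, b = 5.
So h(n) = -3n + 5.
The leading coefficient is -3.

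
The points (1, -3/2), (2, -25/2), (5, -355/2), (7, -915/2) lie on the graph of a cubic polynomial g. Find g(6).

-593/2

Using the Lagrange interpolation formula with nodes 1, 2, 5, 7:
  L_0(t) = (t - 2)(t - 5)(t - 7) / -24
  L_1(t) = (t - 1)(t - 5)(t - 7) / 15
  L_2(t) = (t - 1)(t - 2)(t - 7) / -24
  L_3(t) = (t - 1)(t - 2)(t - 5) / 60
Then g(t) = -3/2·L_0(t) - 25/2·L_1(t) - 355/2·L_2(t) - 915/2·L_3(t).
Expanding and collecting terms gives g(t) = -t^3 - 3t^2 + 5t - 5/2.
Evaluating at t = 6: g(6) = -593/2.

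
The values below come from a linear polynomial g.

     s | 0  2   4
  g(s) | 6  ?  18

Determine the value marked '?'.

12

On equispaced nodes a degree-1 polynomial has vanishing second forward difference, so
  g(0) - 2·g(2) + g(4) = 0.
Substituting the known values and solving for g(2):
  -2·g(2) = -24
  g(2) = 12.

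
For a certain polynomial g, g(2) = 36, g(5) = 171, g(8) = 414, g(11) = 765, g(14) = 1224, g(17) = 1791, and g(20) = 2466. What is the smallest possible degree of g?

Forward differences of the values at u = 2, 5, 8, 11, 14, 17, 20:
  g  : 36  171  414  765  1224  1791  2466
  Δ  : 135  243  351  459  567  675
  Δ^2: 108  108  108  108  108
  Δ^3: 0  0  0  0
  Δ^4: 0  0  0
  Δ^5: 0  0
  Δ^6: 0
The second differences are constant (108) and nonzero, while all higher differences vanish, so the minimal degree is 2.

2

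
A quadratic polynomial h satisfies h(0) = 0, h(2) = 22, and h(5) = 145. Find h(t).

Write h(t) = at^2 + bt + c. Substituting each data point gives a linear system:
  c = 0
  4a + 2b + c = 22
  25a + 5b + c = 145
Solving the system yields a = 6, b = -1, c = 0.
So h(t) = 6t^2 - t.
Check: h(2) = 22. ✓

h(t) = 6t^2 - t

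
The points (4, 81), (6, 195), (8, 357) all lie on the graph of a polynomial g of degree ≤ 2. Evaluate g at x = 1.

Write g(x) = ax^2 + bx + c. Substituting each data point gives a linear system:
  16a + 4b + c = 81
  36a + 6b + c = 195
  64a + 8b + c = 357
Solving the system yields a = 6, b = -3, c = -3.
So g(x) = 6x^2 - 3x - 3.
Then g(1) = 0.

0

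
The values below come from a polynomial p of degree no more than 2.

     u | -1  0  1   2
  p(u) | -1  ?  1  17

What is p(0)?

-5

On equispaced nodes a degree-2 polynomial has vanishing third forward difference, so
  - p(-1) + 3·p(0) - 3·p(1) + p(2) = 0.
Substituting the known values and solving for p(0):
  3·p(0) = -15
  p(0) = -5.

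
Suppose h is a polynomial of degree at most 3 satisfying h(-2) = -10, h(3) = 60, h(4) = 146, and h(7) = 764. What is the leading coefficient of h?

2

Write h(n) = an^3 + bn^2 + cn + d. Substituting each data point gives a linear system:
  -8a + 4b - 2c + d = -10
  27a + 9b + 3c + d = 60
  64a + 16b + 4c + d = 146
  343a + 49b + 7c + d = 764
Solving the system yields a = 2, b = 2, c = -2, d = -6.
So h(n) = 2n^3 + 2n^2 - 2n - 6.
The leading coefficient is 2.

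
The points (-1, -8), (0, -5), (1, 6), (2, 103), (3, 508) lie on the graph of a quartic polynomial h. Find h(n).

Write h(n) = an^4 + bn^3 + cn^2 + dn + e. Substituting each data point gives a linear system:
  a - b + c - d + e = -8
  e = -5
  a + b + c + d + e = 6
  16a + 8b + 4c + 2d + e = 103
  81a + 27b + 9c + 3d + e = 508
Solving the system yields a = 6, b = 1, c = -2, d = 6, e = -5.
So h(n) = 6n⁴ + n³ - 2n² + 6n - 5.
Check: h(2) = 103. ✓

h(n) = 6n^4 + n^3 - 2n^2 + 6n - 5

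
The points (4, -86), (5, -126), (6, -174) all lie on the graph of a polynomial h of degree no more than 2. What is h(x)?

h(x) = -4x^2 - 4x - 6

Write h(x) = ax^2 + bx + c. Substituting each data point gives a linear system:
  16a + 4b + c = -86
  25a + 5b + c = -126
  36a + 6b + c = -174
Solving the system yields a = -4, b = -4, c = -6.
So h(x) = -4x^2 - 4x - 6.
Check: h(6) = -174. ✓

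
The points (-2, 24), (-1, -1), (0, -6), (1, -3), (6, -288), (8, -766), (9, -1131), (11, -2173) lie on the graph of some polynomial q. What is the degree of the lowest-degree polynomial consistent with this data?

3

Divided differences on the nodes -2, -1, 0, 1, 6, 8, 9, 11:
  order 0: 24  -1  -6  -3  -288  -766  -1131  -2173
  order 1: -25  -5  3  -57  -239  -365  -521
  order 2: 10  4  -10  -26  -42  -52
  order 3: -2  -2  -2  -2  -2
  order 4: 0  0  0  0
  order 5: 0  0  0
  order 6: 0  0
  order 7: 0
The order-3 divided differences are all -2 (nonzero) and every higher order vanishes, so the data lies on a polynomial of degree exactly 3.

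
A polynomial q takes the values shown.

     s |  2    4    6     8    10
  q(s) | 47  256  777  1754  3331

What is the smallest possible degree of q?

3

Forward differences of the values at s = 2, 4, 6, 8, 10:
  q  : 47  256  777  1754  3331
  Δ  : 209  521  977  1577
  Δ^2: 312  456  600
  Δ^3: 144  144
  Δ^4: 0
The third differences are constant (144) and nonzero, while all higher differences vanish, so the minimal degree is 3.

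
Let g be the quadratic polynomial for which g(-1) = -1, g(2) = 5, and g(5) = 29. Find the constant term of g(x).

Write g(x) = ax^2 + bx + c. Substituting each data point gives a linear system:
  a - b + c = -1
  4a + 2b + c = 5
  25a + 5b + c = 29
Solving the system yields a = 1, b = 1, c = -1.
So g(x) = x^2 + x - 1.
The constant term is -1.

-1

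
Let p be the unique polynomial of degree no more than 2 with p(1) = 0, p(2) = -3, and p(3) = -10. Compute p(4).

-21

Forward differences of the values at t = 1, 2, 3:
  p  : 0  -3  -10
  Δ  : -3  -7
  Δ^2: -4
The second differences are constant, confirming degree 2.
Interpolating (Newton forward form) and evaluating at t = 4 gives p(4) = -21.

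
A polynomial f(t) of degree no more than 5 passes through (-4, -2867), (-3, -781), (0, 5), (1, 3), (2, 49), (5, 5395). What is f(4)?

1725

Write f(t) = at^5 + bt^4 + ct^3 + dt^2 + et + k. Substituting each data point gives a linear system:
  -1024a + 256b - 64c + 16d - 4e + k = -2867
  -243a + 81b - 27c + 9d - 3e + k = -781
  k = 5
  a + b + c + d + e + k = 3
  32a + 16b + 8c + 4d + 2e + k = 49
  3125a + 625b + 125c + 25d + 5e + k = 5395
Solving the system yields a = 2, b = -2, c = 4, d = -4, e = -2, k = 5.
So f(t) = 2t^5 - 2t^4 + 4t^3 - 4t^2 - 2t + 5.
Then f(4) = 1725.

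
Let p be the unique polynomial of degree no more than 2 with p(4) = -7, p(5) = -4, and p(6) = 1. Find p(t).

p(t) = t^2 - 6t + 1

Write p(t) = at^2 + bt + c. Substituting each data point gives a linear system:
  16a + 4b + c = -7
  25a + 5b + c = -4
  36a + 6b + c = 1
Solving the system yields a = 1, b = -6, c = 1.
So p(t) = t² - 6t + 1.
Check: p(4) = -7. ✓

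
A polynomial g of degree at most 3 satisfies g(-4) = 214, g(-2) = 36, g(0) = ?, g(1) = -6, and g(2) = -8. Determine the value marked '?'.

-6

The 4 known points determine the degree-3 polynomial uniquely.
Write g(x) = ax^3 + bx^2 + cx + d. Substituting each data point gives a linear system:
  -64a + 16b - 4c + d = 214
  -8a + 4b - 2c + d = 36
  a + b + c + d = -6
  8a + 4b + 2c + d = -8
Solving the system yields a = -2, b = 5, c = -3, d = -6.
So g(x) = -2x³ + 5x² - 3x - 6.
Then g(0) = -6.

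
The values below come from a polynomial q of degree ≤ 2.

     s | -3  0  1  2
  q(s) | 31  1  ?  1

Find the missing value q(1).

-1

The 3 known points determine the degree-2 polynomial uniquely.
Write q(s) = as^2 + bs + c. Substituting each data point gives a linear system:
  9a - 3b + c = 31
  c = 1
  4a + 2b + c = 1
Solving the system yields a = 2, b = -4, c = 1.
So q(s) = 2s² - 4s + 1.
Then q(1) = -1.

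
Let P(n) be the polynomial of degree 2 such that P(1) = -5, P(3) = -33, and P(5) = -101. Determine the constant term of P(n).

Write P(n) = an^2 + bn + c. Substituting each data point gives a linear system:
  a + b + c = -5
  9a + 3b + c = -33
  25a + 5b + c = -101
Solving the system yields a = -5, b = 6, c = -6.
So P(n) = -5n^2 + 6n - 6.
The constant term is -6.

-6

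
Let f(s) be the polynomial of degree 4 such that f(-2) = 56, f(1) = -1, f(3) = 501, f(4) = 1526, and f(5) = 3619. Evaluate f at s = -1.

1

Write f(s) = as^4 + bs^3 + cs^2 + ds + e. Substituting each data point gives a linear system:
  16a - 8b + 4c - 2d + e = 56
  a + b + c + d + e = -1
  81a + 27b + 9c + 3d + e = 501
  256a + 64b + 16c + 4d + e = 1526
  625a + 125b + 25c + 5d + e = 3619
Solving the system yields a = 5, b = 4, c = 1, d = -5, e = -6.
So f(s) = 5s⁴ + 4s³ + s² - 5s - 6.
Then f(-1) = 1.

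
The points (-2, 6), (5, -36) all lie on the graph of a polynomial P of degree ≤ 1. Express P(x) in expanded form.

P(x) = -6x - 6

Write P(x) = ax + b. Substituting each data point gives a linear system:
  -2a + b = 6
  5a + b = -36
Solving the system yields a = -6, b = -6.
So P(x) = -6x - 6.
Check: P(-2) = 6. ✓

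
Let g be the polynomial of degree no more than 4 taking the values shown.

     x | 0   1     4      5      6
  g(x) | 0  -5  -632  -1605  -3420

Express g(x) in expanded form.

Using the Lagrange interpolation formula with nodes 0, 1, 4, 5, 6:
  L_0(x) = (x - 1)(x - 4)(x - 5)(x - 6) / 120
  L_1(x) = x(x - 4)(x - 5)(x - 6) / -60
  L_2(x) = x(x - 1)(x - 5)(x - 6) / 24
  L_3(x) = x(x - 1)(x - 4)(x - 6) / -20
  L_4(x) = x(x - 1)(x - 4)(x - 5) / 60
Then g(x) = 0·L_0(x) - 5·L_1(x) - 632·L_2(x) - 1605·L_3(x) - 3420·L_4(x).
Expanding and collecting terms gives g(x) = -3x⁴ + 2x³ + 2x² - 6x.
Check: g(5) = -1605. ✓

g(x) = -3x^4 + 2x^3 + 2x^2 - 6x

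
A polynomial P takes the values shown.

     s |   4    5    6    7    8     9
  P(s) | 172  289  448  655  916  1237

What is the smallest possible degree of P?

Forward differences of the values at s = 4, 5, 6, 7, 8, 9:
  P  : 172  289  448  655  916  1237
  Δ  : 117  159  207  261  321
  Δ^2: 42  48  54  60
  Δ^3: 6  6  6
  Δ^4: 0  0
  Δ^5: 0
The third differences are constant (6) and nonzero, while all higher differences vanish, so the minimal degree is 3.

3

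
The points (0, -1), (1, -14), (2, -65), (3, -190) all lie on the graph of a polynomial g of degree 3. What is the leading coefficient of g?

Write g(n) = an^3 + bn^2 + cn + d. Substituting each data point gives a linear system:
  d = -1
  a + b + c + d = -14
  8a + 4b + 2c + d = -65
  27a + 9b + 3c + d = -190
Solving the system yields a = -6, b = -1, c = -6, d = -1.
So g(n) = -6n^3 - n^2 - 6n - 1.
The leading coefficient is -6.

-6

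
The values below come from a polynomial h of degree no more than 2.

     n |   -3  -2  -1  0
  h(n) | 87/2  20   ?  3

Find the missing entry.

13/2

On equispaced nodes a degree-2 polynomial has vanishing third forward difference, so
  - h(-3) + 3·h(-2) - 3·h(-1) + h(0) = 0.
Substituting the known values and solving for h(-1):
  -3·h(-1) = -39/2
  h(-1) = 13/2.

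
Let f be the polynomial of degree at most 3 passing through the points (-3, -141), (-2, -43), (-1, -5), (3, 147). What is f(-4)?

Using the Lagrange interpolation formula with nodes -3, -2, -1, 3:
  L_0(u) = (u + 2)(u + 1)(u - 3) / -12
  L_1(u) = (u + 3)(u + 1)(u - 3) / 5
  L_2(u) = (u + 3)(u + 2)(u - 3) / -8
  L_3(u) = (u + 3)(u + 2)(u + 1) / 120
Then f(u) = -141·L_0(u) - 43·L_1(u) - 5·L_2(u) + 147·L_3(u).
Expanding and collecting terms gives f(u) = 5u^3 + 3u + 3.
Evaluating at u = -4: f(-4) = -329.

-329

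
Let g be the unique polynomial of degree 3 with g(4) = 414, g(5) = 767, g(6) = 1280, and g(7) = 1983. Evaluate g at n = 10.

Forward differences of the values at n = 4, 5, 6, 7:
  g  : 414  767  1280  1983
  Δ  : 353  513  703
  Δ^2: 160  190
  Δ^3: 30
The third differences are constant, confirming degree 3.
Interpolating (Newton forward form) and evaluating at n = 10 gives g(10) = 5532.

5532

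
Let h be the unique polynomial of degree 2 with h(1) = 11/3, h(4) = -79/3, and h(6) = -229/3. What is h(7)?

Write h(x) = ax^2 + bx + c. Substituting each data point gives a linear system:
  a + b + c = 11/3
  16a + 4b + c = -79/3
  36a + 6b + c = -229/3
Solving the system yields a = -3, b = 5, c = 5/3.
So h(x) = -3x² + 5x + 5/3.
Then h(7) = -331/3.

-331/3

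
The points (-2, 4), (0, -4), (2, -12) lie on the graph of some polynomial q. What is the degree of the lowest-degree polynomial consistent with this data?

Forward differences of the values at u = -2, 0, 2:
  q  : 4  -4  -12
  Δ  : -8  -8
  Δ^2: 0
The first differences are constant (-8) and nonzero, while all higher differences vanish, so the minimal degree is 1.

1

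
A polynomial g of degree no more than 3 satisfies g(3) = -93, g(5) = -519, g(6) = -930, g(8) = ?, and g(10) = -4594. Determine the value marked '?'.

-2298

The 4 known points determine the degree-3 polynomial uniquely.
Write g(n) = an^3 + bn^2 + cn + d. Substituting each data point gives a linear system:
  27a + 9b + 3c + d = -93
  125a + 25b + 5c + d = -519
  216a + 36b + 6c + d = -930
  1000a + 100b + 10c + d = -4594
Solving the system yields a = -5, b = 4, c = 0, d = 6.
So g(n) = -5n^3 + 4n^2 + 6.
Then g(8) = -2298.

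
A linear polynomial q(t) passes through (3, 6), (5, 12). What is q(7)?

18

Using the Lagrange interpolation formula with nodes 3, 5:
  L_0(t) = (t - 5) / -2
  L_1(t) = (t - 3) / 2
Then q(t) = 6·L_0(t) + 12·L_1(t).
Expanding and collecting terms gives q(t) = 3t - 3.
Evaluating at t = 7: q(7) = 18.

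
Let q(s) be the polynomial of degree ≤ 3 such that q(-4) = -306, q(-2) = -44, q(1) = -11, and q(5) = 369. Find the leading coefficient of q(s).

4

Write q(s) = as^3 + bs^2 + cs + d. Substituting each data point gives a linear system:
  -64a + 16b - 4c + d = -306
  -8a + 4b - 2c + d = -44
  a + b + c + d = -11
  125a + 25b + 5c + d = 369
Solving the system yields a = 4, b = -4, c = -5, d = -6.
So q(s) = 4s^3 - 4s^2 - 5s - 6.
The leading coefficient is 4.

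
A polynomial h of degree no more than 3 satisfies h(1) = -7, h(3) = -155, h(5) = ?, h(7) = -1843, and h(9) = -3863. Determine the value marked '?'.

-687

The 4 known points determine the degree-3 polynomial uniquely.
Write h(s) = as^3 + bs^2 + cs + d. Substituting each data point gives a linear system:
  a + b + c + d = -7
  27a + 9b + 3c + d = -155
  343a + 49b + 7c + d = -1843
  729a + 81b + 9c + d = -3863
Solving the system yields a = -5, b = -3, c = 3, d = -2.
So h(s) = -5s^3 - 3s^2 + 3s - 2.
Then h(5) = -687.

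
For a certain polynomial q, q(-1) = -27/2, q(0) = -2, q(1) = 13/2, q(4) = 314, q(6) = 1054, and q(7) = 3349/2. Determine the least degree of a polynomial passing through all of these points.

Divided differences on the nodes -1, 0, 1, 4, 6, 7:
  order 0: -27/2  -2  13/2  314  1054  3349/2
  order 1: 23/2  17/2  205/2  370  1241/2
  order 2: -3/2  47/2  107/2  167/2
  order 3: 5  5  5
  order 4: 0  0
  order 5: 0
The order-3 divided differences are all 5 (nonzero) and every higher order vanishes, so the data lies on a polynomial of degree exactly 3.

3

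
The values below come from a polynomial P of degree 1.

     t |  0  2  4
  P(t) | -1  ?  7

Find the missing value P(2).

3

The 2 known points determine the degree-1 polynomial uniquely.
Write P(t) = at + b. Substituting each data point gives a linear system:
  b = -1
  4a + b = 7
Solving the system yields a = 2, b = -1.
So P(t) = 2t - 1.
Then P(2) = 3.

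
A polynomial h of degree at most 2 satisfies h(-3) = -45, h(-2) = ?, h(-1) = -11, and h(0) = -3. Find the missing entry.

-25

The 3 known points determine the degree-2 polynomial uniquely.
Write h(u) = au^2 + bu + c. Substituting each data point gives a linear system:
  9a - 3b + c = -45
  a - b + c = -11
  c = -3
Solving the system yields a = -3, b = 5, c = -3.
So h(u) = -3u^2 + 5u - 3.
Then h(-2) = -25.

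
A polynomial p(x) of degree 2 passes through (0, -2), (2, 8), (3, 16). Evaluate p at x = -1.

Using the Lagrange interpolation formula with nodes 0, 2, 3:
  L_0(x) = (x - 2)(x - 3) / 6
  L_1(x) = x(x - 3) / -2
  L_2(x) = x(x - 2) / 3
Then p(x) = -2·L_0(x) + 8·L_1(x) + 16·L_2(x).
Expanding and collecting terms gives p(x) = x² + 3x - 2.
Evaluating at x = -1: p(-1) = -4.

-4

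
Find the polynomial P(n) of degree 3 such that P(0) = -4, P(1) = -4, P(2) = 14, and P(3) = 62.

P(n) = 2n^3 + 3n^2 - 5n - 4

Using the Lagrange interpolation formula with nodes 0, 1, 2, 3:
  L_0(n) = (n - 1)(n - 2)(n - 3) / -6
  L_1(n) = n(n - 2)(n - 3) / 2
  L_2(n) = n(n - 1)(n - 3) / -2
  L_3(n) = n(n - 1)(n - 2) / 6
Then P(n) = -4·L_0(n) - 4·L_1(n) + 14·L_2(n) + 62·L_3(n).
Expanding and collecting terms gives P(n) = 2n^3 + 3n^2 - 5n - 4.
Check: P(1) = -4. ✓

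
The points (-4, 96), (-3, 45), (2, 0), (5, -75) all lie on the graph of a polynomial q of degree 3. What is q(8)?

Using the Lagrange interpolation formula with nodes -4, -3, 2, 5:
  L_0(t) = (t + 3)(t - 2)(t - 5) / -54
  L_1(t) = (t + 4)(t - 2)(t - 5) / 40
  L_2(t) = (t + 4)(t + 3)(t - 5) / -90
  L_3(t) = (t + 4)(t + 3)(t - 2) / 216
Then q(t) = 96·L_0(t) + 45·L_1(t) + 0·L_2(t) - 75·L_3(t).
Expanding and collecting terms gives q(t) = -t^3 + 2t^2.
Evaluating at t = 8: q(8) = -384.

-384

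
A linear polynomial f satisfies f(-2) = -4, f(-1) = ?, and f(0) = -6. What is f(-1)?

-5

On equispaced nodes a degree-1 polynomial has vanishing second forward difference, so
  f(-2) - 2·f(-1) + f(0) = 0.
Substituting the known values and solving for f(-1):
  -2·f(-1) = 10
  f(-1) = -5.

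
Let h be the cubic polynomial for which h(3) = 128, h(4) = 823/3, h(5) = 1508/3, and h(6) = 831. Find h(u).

Write h(u) = au^3 + bu^2 + cu + d. Substituting each data point gives a linear system:
  27a + 9b + 3c + d = 128
  64a + 16b + 4c + d = 823/3
  125a + 25b + 5c + d = 1508/3
  216a + 36b + 6c + d = 831
Solving the system yields a = 3, b = 5, c = 1/3, d = 1.
So h(u) = 3u³ + 5u² + (1/3)u + 1.
Check: h(6) = 831. ✓

h(u) = 3u^3 + 5u^2 + (1/3)u + 1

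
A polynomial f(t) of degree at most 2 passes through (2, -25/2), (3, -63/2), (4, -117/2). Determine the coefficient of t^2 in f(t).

Write f(t) = at^2 + bt + c. Substituting each data point gives a linear system:
  4a + 2b + c = -25/2
  9a + 3b + c = -63/2
  16a + 4b + c = -117/2
Solving the system yields a = -4, b = 1, c = 3/2.
So f(t) = -4t² + t + 3/2.
The leading coefficient is -4.

-4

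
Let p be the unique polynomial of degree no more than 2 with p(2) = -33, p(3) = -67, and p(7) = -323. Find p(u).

Write p(u) = au^2 + bu + c. Substituting each data point gives a linear system:
  4a + 2b + c = -33
  9a + 3b + c = -67
  49a + 7b + c = -323
Solving the system yields a = -6, b = -4, c = -1.
So p(u) = -6u^2 - 4u - 1.
Check: p(7) = -323. ✓

p(u) = -6u^2 - 4u - 1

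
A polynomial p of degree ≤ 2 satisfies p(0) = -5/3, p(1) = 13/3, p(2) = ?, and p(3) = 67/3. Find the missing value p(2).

The 3 known points determine the degree-2 polynomial uniquely.
Write p(x) = ax^2 + bx + c. Substituting each data point gives a linear system:
  c = -5/3
  a + b + c = 13/3
  9a + 3b + c = 67/3
Solving the system yields a = 1, b = 5, c = -5/3.
So p(x) = x² + 5x - 5/3.
Then p(2) = 37/3.

37/3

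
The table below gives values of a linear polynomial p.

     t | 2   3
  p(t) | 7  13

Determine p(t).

Using the Lagrange interpolation formula with nodes 2, 3:
  L_0(t) = (t - 3) / -1
  L_1(t) = (t - 2) / 1
Then p(t) = 7·L_0(t) + 13·L_1(t).
Expanding and collecting terms gives p(t) = 6t - 5.
Check: p(2) = 7. ✓

p(t) = 6t - 5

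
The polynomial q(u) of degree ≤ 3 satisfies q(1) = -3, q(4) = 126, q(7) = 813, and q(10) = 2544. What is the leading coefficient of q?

3

Write q(u) = au^3 + bu^2 + cu + d. Substituting each data point gives a linear system:
  a + b + c + d = -3
  64a + 16b + 4c + d = 126
  343a + 49b + 7c + d = 813
  1000a + 100b + 10c + d = 2544
Solving the system yields a = 3, b = -5, c = 5, d = -6.
So q(u) = 3u^3 - 5u^2 + 5u - 6.
The leading coefficient is 3.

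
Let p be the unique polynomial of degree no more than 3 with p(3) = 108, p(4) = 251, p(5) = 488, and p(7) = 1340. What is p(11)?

Write p(x) = ax^3 + bx^2 + cx + d. Substituting each data point gives a linear system:
  27a + 9b + 3c + d = 108
  64a + 16b + 4c + d = 251
  125a + 25b + 5c + d = 488
  343a + 49b + 7c + d = 1340
Solving the system yields a = 4, b = -1, c = 2, d = 3.
So p(x) = 4x³ - x² + 2x + 3.
Then p(11) = 5228.

5228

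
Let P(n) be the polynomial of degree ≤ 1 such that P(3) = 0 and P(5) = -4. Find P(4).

-2

Write P(n) = an + b. Substituting each data point gives a linear system:
  3a + b = 0
  5a + b = -4
Solving the system yields a = -2, b = 6.
So P(n) = -2n + 6.
Then P(4) = -2.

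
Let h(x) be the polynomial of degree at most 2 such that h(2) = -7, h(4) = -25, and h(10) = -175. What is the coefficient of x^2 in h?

Write h(x) = ax^2 + bx + c. Substituting each data point gives a linear system:
  4a + 2b + c = -7
  16a + 4b + c = -25
  100a + 10b + c = -175
Solving the system yields a = -2, b = 3, c = -5.
So h(x) = -2x^2 + 3x - 5.
The leading coefficient is -2.

-2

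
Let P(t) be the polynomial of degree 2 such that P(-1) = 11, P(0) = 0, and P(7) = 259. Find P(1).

Using the Lagrange interpolation formula with nodes -1, 0, 7:
  L_0(t) = t(t - 7) / 8
  L_1(t) = (t + 1)(t - 7) / -7
  L_2(t) = (t + 1)t / 56
Then P(t) = 11·L_0(t) + 0·L_1(t) + 259·L_2(t).
Expanding and collecting terms gives P(t) = 6t² - 5t.
Evaluating at t = 1: P(1) = 1.

1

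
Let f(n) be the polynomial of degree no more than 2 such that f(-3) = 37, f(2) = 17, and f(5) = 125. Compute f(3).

Using the Lagrange interpolation formula with nodes -3, 2, 5:
  L_0(n) = (n - 2)(n - 5) / 40
  L_1(n) = (n + 3)(n - 5) / -15
  L_2(n) = (n + 3)(n - 2) / 24
Then f(n) = 37·L_0(n) + 17·L_1(n) + 125·L_2(n).
Expanding and collecting terms gives f(n) = 5n^2 + n - 5.
Evaluating at n = 3: f(3) = 43.

43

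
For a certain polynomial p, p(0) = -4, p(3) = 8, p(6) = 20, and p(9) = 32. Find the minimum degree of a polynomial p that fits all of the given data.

Forward differences of the values at s = 0, 3, 6, 9:
  p  : -4  8  20  32
  Δ  : 12  12  12
  Δ^2: 0  0
  Δ^3: 0
The first differences are constant (12) and nonzero, while all higher differences vanish, so the minimal degree is 1.

1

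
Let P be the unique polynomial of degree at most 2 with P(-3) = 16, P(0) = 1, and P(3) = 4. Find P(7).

36

Write P(s) = as^2 + bs + c. Substituting each data point gives a linear system:
  9a - 3b + c = 16
  c = 1
  9a + 3b + c = 4
Solving the system yields a = 1, b = -2, c = 1.
So P(s) = s^2 - 2s + 1.
Then P(7) = 36.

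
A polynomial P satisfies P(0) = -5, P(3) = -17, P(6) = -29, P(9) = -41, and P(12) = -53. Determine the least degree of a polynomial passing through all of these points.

1

Forward differences of the values at x = 0, 3, 6, 9, 12:
  P  : -5  -17  -29  -41  -53
  Δ  : -12  -12  -12  -12
  Δ^2: 0  0  0
  Δ^3: 0  0
  Δ^4: 0
The first differences are constant (-12) and nonzero, while all higher differences vanish, so the minimal degree is 1.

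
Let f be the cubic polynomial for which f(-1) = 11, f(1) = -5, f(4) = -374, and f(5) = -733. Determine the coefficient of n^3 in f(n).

-6

Write f(n) = an^3 + bn^2 + cn + d. Substituting each data point gives a linear system:
  -a + b - c + d = 11
  a + b + c + d = -5
  64a + 16b + 4c + d = -374
  125a + 25b + 5c + d = -733
Solving the system yields a = -6, b = 1, c = -2, d = 2.
So f(n) = -6n^3 + n^2 - 2n + 2.
The leading coefficient is -6.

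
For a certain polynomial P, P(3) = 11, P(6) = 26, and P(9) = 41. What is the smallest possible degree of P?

Forward differences of the values at n = 3, 6, 9:
  P  : 11  26  41
  Δ  : 15  15
  Δ^2: 0
The first differences are constant (15) and nonzero, while all higher differences vanish, so the minimal degree is 1.

1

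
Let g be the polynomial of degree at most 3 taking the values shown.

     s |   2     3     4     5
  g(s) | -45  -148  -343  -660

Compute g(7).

Forward differences of the values at s = 2, 3, 4, 5:
  g  : -45  -148  -343  -660
  Δ  : -103  -195  -317
  Δ^2: -92  -122
  Δ^3: -30
The third differences are constant, confirming degree 3.
Interpolating (Newton forward form) and evaluating at s = 7 gives g(7) = -1780.

-1780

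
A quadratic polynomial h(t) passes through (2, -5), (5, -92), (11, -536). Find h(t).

h(t) = -5t^2 + 6t + 3

Using the Lagrange interpolation formula with nodes 2, 5, 11:
  L_0(t) = (t - 5)(t - 11) / 27
  L_1(t) = (t - 2)(t - 11) / -18
  L_2(t) = (t - 2)(t - 5) / 54
Then h(t) = -5·L_0(t) - 92·L_1(t) - 536·L_2(t).
Expanding and collecting terms gives h(t) = -5t^2 + 6t + 3.
Check: h(2) = -5. ✓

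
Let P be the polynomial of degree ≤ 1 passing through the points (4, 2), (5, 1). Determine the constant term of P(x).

Write P(x) = ax + b. Substituting each data point gives a linear system:
  4a + b = 2
  5a + b = 1
Solving the system yields a = -1, b = 6.
So P(x) = -x + 6.
The constant term is 6.

6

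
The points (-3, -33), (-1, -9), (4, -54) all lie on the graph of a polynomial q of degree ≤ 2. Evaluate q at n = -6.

-114

Write q(n) = an^2 + bn + c. Substituting each data point gives a linear system:
  9a - 3b + c = -33
  a - b + c = -9
  16a + 4b + c = -54
Solving the system yields a = -3, b = 0, c = -6.
So q(n) = -3n^2 - 6.
Then q(-6) = -114.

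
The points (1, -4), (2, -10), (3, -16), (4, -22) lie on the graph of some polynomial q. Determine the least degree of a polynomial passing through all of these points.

1

Forward differences of the values at n = 1, 2, 3, 4:
  q  : -4  -10  -16  -22
  Δ  : -6  -6  -6
  Δ^2: 0  0
  Δ^3: 0
The first differences are constant (-6) and nonzero, while all higher differences vanish, so the minimal degree is 1.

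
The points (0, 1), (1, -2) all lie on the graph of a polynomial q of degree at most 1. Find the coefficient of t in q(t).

Write q(t) = at + b. Substituting each data point gives a linear system:
  b = 1
  a + b = -2
Solving the system yields a = -3, b = 1.
So q(t) = -3t + 1.
The leading coefficient is -3.

-3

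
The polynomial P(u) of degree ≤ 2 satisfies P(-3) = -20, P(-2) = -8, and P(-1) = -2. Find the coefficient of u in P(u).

-3

Write P(u) = au^2 + bu + c. Substituting each data point gives a linear system:
  9a - 3b + c = -20
  4a - 2b + c = -8
  a - b + c = -2
Solving the system yields a = -3, b = -3, c = -2.
So P(u) = -3u² - 3u - 2.
The coefficient of u is -3.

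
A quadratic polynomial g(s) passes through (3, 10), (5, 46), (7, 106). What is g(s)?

Write g(s) = as^2 + bs + c. Substituting each data point gives a linear system:
  9a + 3b + c = 10
  25a + 5b + c = 46
  49a + 7b + c = 106
Solving the system yields a = 3, b = -6, c = 1.
So g(s) = 3s^2 - 6s + 1.
Check: g(3) = 10. ✓

g(s) = 3s^2 - 6s + 1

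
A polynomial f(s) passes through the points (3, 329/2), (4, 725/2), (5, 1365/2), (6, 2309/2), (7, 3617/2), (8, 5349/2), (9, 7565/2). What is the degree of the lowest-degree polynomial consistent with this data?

3

Forward differences of the values at s = 3, 4, 5, 6, 7, 8, 9:
  f  : 329/2  725/2  1365/2  2309/2  3617/2  5349/2  7565/2
  Δ  : 198  320  472  654  866  1108
  Δ^2: 122  152  182  212  242
  Δ^3: 30  30  30  30
  Δ^4: 0  0  0
  Δ^5: 0  0
  Δ^6: 0
The third differences are constant (30) and nonzero, while all higher differences vanish, so the minimal degree is 3.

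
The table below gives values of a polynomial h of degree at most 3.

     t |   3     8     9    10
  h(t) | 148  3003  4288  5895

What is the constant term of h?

-5

Write h(t) = at^3 + bt^2 + ct + d. Substituting each data point gives a linear system:
  27a + 9b + 3c + d = 148
  512a + 64b + 8c + d = 3003
  729a + 81b + 9c + d = 4288
  1000a + 100b + 10c + d = 5895
Solving the system yields a = 6, b = -1, c = 0, d = -5.
So h(t) = 6t^3 - t^2 - 5.
The constant term is -5.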